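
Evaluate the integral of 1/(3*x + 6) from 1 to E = -log(3)/3 + log(2 + E)/3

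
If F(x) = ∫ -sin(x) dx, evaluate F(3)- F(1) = cos(3) - cos(1)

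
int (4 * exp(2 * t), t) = 2*exp(2*t) + C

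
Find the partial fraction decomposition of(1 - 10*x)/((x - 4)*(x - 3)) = 29/(x - 3) - 39/(x - 4)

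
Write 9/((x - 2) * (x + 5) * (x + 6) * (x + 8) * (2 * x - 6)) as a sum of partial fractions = 3/(440*(x + 8)) - 1/(32*(x + 6)) + 3/(112*(x + 5)) - 9/(1120*(x - 2)) + 1/(176*(x - 3))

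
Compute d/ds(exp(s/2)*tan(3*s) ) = (tan(3*s)/2 + 3/cos(3*s)^2)*exp(s/2)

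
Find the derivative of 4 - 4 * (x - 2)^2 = 16 - 8*x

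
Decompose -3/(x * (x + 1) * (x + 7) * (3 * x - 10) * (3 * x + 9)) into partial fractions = -81/(76570*(3*x - 10)) - 1/(5208*(x + 7)) + 1/(456*(x + 3)) - 1/(156*(x + 1)) + 1/(210*x)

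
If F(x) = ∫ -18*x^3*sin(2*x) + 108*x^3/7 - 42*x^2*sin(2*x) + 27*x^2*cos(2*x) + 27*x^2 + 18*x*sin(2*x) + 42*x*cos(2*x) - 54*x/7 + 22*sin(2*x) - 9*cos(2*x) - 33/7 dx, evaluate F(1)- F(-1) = 60/7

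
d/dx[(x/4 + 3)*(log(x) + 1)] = (x*log(x) + 2*x + 12)/(4*x)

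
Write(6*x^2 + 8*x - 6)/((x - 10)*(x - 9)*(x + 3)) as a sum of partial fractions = 2/(13*(x + 3)) - 46/(x - 9) + 674/(13*(x - 10))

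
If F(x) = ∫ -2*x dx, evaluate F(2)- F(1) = -3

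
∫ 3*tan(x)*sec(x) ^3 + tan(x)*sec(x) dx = sec(x)^3 + sec(x) + C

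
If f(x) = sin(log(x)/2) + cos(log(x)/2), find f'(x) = sqrt(2)*cos(log(x)/2 + pi/4)/(2*x)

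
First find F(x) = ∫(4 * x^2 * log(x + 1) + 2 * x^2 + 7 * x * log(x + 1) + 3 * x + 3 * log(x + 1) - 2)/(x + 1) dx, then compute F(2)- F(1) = -3*log(2) + 12*log(3)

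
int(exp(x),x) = exp(x) + C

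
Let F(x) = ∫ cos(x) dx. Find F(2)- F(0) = sin(2)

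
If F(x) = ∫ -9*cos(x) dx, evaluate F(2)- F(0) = -9*sin(2)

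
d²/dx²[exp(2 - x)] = exp(2 - x)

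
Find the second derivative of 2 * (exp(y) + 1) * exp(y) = 8*exp(2*y) + 2*exp(y)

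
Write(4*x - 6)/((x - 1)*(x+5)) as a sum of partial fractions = 13/(3*(x + 5)) - 1/(3*(x - 1))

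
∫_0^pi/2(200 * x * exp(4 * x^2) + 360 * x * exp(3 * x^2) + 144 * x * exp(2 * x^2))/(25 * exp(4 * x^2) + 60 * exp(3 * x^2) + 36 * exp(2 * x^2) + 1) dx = -log(122) + log(1 + (6*exp(pi^2/4) + 5*exp(pi^2/2))^2)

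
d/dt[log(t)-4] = 1/t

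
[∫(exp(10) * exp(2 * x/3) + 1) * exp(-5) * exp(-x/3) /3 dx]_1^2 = -exp(16/3) - exp(-17/3) + exp(-16/3) + exp(17/3)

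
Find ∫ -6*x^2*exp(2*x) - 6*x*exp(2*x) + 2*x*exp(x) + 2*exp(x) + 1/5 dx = x*(-15*x*exp(2*x) + 10*exp(x) + 1)/5 + C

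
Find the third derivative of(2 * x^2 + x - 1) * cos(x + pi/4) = 2*x^2*sin(x + pi/4) + x*sin(x + pi/4) - 12*x*cos(x + pi/4) - 13*sin(x + pi/4) - 3*cos(x + pi/4)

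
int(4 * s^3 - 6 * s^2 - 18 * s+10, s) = s^4 - 2*s^3 - 9*s^2 + 10*s + C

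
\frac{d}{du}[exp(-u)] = -exp(-u)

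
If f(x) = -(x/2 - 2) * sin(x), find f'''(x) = x*cos(x)/2 + 3*sin(x)/2 - 2*cos(x)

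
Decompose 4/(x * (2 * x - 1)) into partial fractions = 8/(2*x - 1) - 4/x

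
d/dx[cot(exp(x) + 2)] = -exp(x)/sin(exp(x) + 2)^2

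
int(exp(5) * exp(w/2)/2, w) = exp(w/2 + 5) + C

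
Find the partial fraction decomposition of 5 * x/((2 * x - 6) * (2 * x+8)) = 5/(7*(x + 4)) + 15/(28*(x - 3))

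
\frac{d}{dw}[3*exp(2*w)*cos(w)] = 3*(-sin(w) + 2*cos(w))*exp(2*w)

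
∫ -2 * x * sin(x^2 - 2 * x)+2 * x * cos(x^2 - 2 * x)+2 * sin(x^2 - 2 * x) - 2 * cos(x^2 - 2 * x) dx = sin(x*(x - 2)) + cos(x*(x - 2)) + C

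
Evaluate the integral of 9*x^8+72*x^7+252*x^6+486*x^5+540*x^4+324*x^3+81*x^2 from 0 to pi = (-1 + (1 + pi)^3)^3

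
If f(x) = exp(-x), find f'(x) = -exp(-x)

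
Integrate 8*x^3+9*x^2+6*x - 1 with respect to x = 2*x^4 + 3*x^3 + 3*x^2 - x + C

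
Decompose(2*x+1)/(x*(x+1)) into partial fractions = 1/(x + 1) + 1/x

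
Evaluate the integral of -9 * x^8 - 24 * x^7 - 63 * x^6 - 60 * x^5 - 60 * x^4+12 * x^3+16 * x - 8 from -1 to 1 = -60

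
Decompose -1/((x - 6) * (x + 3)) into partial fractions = 1/(9*(x + 3)) - 1/(9*(x - 6))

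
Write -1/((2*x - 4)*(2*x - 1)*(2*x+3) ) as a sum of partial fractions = -1/(28*(2*x + 3)) + 1/(12*(2*x - 1)) - 1/(42*(x - 2))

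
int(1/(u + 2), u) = log(u/2 + 1) + C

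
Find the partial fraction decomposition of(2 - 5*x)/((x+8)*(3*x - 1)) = 1/(25*(3*x - 1)) - 42/(25*(x + 8))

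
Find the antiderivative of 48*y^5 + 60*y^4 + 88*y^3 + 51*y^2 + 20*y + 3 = 8*y^6 + 12*y^5 + 22*y^4 + 17*y^3 + 10*y^2 + 3*y + C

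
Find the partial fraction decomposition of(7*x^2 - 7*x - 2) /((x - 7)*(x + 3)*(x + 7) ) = 195/(28*(x + 7)) - 41/(20*(x + 3)) + 73/(35*(x - 7))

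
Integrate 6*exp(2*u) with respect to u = 3*exp(2*u) + C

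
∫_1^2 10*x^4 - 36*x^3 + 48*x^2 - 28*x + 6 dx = 3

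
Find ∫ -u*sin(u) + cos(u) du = u*cos(u) + C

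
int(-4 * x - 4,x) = -2*x^2 - 4*x + C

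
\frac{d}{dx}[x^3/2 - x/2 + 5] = 3*x^2/2 - 1/2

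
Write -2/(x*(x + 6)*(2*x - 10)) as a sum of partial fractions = -1/(66*(x + 6)) - 1/(55*(x - 5)) + 1/(30*x)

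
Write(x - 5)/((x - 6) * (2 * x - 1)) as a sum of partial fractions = 9/(11*(2*x - 1)) + 1/(11*(x - 6))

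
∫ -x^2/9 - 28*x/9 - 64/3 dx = -x^3/27 - 14*x^2/9 - 64*x/3 + C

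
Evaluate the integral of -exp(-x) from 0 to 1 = -1 + exp(-1)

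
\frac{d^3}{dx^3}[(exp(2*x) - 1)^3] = 216*exp(6*x) - 192*exp(4*x) + 24*exp(2*x)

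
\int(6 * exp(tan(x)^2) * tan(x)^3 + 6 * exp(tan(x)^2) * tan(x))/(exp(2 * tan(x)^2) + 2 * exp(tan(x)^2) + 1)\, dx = 3*(3*exp(tan(x)^2) + 2)/(exp(tan(x)^2) + 1) + C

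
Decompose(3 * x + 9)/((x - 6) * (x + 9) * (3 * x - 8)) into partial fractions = -153/(350*(3*x - 8)) - 6/(175*(x + 9)) + 9/(50*(x - 6))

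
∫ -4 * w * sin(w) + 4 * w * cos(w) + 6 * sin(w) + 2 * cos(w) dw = 2*sqrt(2)*(2*w - 1)*sin(w + pi/4) + C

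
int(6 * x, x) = 3*x^2 + C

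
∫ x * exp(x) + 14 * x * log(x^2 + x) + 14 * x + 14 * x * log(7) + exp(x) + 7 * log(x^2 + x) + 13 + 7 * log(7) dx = x*(7*(x + 1)*log(7*x*(x + 1)) + exp(x) + 6) + C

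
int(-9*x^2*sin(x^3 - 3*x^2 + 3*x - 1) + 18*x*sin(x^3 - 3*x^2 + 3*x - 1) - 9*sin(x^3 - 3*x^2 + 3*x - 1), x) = 3*cos((x - 1)^3) + C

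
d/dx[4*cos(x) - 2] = -4*sin(x)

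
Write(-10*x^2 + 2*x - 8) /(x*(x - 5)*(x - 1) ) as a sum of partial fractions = 4/(x - 1) - 62/(5*(x - 5)) - 8/(5*x)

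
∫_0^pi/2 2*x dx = pi^2/4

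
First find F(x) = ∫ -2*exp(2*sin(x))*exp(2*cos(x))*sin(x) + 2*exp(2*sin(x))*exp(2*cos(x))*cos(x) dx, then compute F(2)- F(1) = -exp(2*cos(1) + 2*sin(1)) + exp(2*cos(2) + 2*sin(2))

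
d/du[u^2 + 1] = 2*u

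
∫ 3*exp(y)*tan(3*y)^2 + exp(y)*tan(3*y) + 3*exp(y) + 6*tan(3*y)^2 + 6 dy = (exp(y) + 2)*tan(3*y) + C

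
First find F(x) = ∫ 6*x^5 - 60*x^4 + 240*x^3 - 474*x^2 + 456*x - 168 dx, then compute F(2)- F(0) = -48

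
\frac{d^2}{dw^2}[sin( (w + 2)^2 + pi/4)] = -4*w^2*sin(w^2 + 4*w + pi/4 + 4) - 16*w*sin(w^2 + 4*w + pi/4 + 4) - 16*sin(w^2 + 4*w + pi/4 + 4) + 2*cos(w^2 + 4*w + pi/4 + 4)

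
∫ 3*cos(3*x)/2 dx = sin(3*x)/2 + C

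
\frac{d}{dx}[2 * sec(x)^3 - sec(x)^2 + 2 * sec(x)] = 2*(1 - 1/cos(x) + 3/cos(x)^2)*sin(x)/cos(x)^2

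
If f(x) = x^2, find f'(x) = 2*x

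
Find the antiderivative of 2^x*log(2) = 2^x + C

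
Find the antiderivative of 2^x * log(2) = 2^x + C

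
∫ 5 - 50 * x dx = -25*x^2 + 5*x + C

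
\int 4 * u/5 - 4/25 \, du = 2*u^2/5 - 4*u/25 + C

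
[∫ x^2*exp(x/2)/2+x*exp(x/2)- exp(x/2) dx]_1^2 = -exp(1/2) + 2*E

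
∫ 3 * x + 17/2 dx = 3*x^2/2 + 17*x/2 + C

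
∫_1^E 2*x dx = -1 + exp(2)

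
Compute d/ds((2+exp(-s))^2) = (-4*exp(s) - 2)*exp(-2*s)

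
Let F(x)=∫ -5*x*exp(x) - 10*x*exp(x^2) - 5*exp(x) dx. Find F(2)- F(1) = -5*exp(4) - 10*exp(2) + 10*E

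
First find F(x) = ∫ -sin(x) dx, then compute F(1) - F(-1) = 0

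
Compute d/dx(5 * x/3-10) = 5/3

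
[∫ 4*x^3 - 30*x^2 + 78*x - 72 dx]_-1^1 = -164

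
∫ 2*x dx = x^2 + C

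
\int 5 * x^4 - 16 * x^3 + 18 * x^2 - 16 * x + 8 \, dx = x^5 - 4*x^4 + 6*x^3 - 8*x^2 + 8*x + C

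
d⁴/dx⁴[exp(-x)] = exp(-x)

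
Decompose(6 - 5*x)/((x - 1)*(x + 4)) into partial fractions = -26/(5*(x + 4)) + 1/(5*(x - 1))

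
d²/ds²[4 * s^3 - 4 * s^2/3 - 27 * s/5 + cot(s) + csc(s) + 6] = 24*s - 8/3 - 1/sin(s) + 2*cos(s)/sin(s)^3 + 2/sin(s)^3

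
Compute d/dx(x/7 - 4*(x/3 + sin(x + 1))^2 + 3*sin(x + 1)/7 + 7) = -8*x*cos(x + 1)/3 - 8*x/9 - 8*sin(x + 1)/3 - 4*sin(2*x + 2) + 3*cos(x + 1)/7 + 1/7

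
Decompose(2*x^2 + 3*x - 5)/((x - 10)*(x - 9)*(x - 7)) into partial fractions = 19/(x - 7) - 92/(x - 9) + 75/(x - 10)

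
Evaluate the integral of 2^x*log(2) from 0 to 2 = 3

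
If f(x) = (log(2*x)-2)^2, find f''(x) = (-2*log(x) - 2*log(2) + 6)/x^2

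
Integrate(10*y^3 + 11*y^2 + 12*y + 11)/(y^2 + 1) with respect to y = 5*y^2 + 11*y + log(y^2 + 1) + C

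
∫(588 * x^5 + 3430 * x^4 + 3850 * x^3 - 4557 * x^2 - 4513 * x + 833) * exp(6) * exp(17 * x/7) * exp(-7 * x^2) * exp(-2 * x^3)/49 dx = (-14*x^3 - 49*x^2 + 17*x + 42)*exp(-2*x^3 - 7*x^2 + 17*x/7 + 6)/7 + C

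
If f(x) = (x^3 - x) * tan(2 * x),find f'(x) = 2*x^3/cos(2*x)^2 + 3*x^2*tan(2*x) - 2*x/cos(2*x)^2 - tan(2*x)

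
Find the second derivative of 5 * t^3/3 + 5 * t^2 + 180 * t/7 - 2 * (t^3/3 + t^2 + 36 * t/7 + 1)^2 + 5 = -20*t^4/3 - 80*t^3/3 - 744*t^2/7 - 850*t/7 - 5086/49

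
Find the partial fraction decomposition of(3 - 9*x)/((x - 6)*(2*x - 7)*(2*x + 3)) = 11/(50*(2*x + 3)) + 57/(50*(2*x - 7)) - 17/(25*(x - 6))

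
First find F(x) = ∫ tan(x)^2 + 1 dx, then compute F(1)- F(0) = tan(1)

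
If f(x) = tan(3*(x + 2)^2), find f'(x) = 6*x*tan(3*x^2 + 12*x + 12)^2 + 6*x + 12*tan(3*x^2 + 12*x + 12)^2 + 12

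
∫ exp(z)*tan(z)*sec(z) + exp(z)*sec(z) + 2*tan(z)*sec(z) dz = (exp(z) + 2)*sec(z) + C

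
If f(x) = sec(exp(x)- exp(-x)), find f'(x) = (exp(2*x)*tan(exp(x) - exp(-x))*sec(exp(x) - exp(-x)) + tan(exp(x) - exp(-x))*sec(exp(x) - exp(-x)))*exp(-x)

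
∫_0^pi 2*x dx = pi^2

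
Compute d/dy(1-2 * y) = -2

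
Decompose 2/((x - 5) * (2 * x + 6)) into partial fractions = -1/(8*(x + 3)) + 1/(8*(x - 5))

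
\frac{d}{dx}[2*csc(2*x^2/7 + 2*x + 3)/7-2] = -8*(2*x + 7)*cos(2*x^2/7 + 2*x + 3)/(49*(1 - cos(2*(2*x^2/7 + 2*x + 3))))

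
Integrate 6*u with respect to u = 3*u^2 + C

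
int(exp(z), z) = exp(z) + C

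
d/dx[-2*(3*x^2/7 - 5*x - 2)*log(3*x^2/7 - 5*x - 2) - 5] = -12*x*log(3*x^2/7 - 5*x - 2)/7 - 12*x/7 + 10*log(3*x^2/7 - 5*x - 2) + 10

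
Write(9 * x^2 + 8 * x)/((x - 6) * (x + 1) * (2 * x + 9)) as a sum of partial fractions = 195/(49*(2*x + 9)) - 1/(49*(x + 1)) + 124/(49*(x - 6))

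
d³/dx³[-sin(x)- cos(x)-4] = -sin(x) + cos(x)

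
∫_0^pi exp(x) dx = -1 + exp(pi)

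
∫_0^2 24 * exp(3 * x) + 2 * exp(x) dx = -10 + 2*exp(2) + 8*exp(6)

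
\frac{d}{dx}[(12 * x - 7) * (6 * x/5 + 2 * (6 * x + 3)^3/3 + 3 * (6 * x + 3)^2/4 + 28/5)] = 6912*x^3 + 5724*x^2 - 666*x/5 - 2946/5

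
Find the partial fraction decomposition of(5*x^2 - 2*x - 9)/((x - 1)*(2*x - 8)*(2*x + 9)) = 405/(374*(2*x + 9)) + 1/(11*(x - 1)) + 21/(34*(x - 4))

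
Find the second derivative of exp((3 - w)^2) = 4*w^2*exp(w^2 - 6*w + 9) - 24*w*exp(w^2 - 6*w + 9) + 38*exp(w^2 - 6*w + 9)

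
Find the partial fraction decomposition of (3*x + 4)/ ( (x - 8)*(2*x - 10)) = -19/(6*(x - 5)) + 14/(3*(x - 8))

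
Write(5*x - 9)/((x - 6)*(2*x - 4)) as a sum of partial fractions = -1/(8*(x - 2)) + 21/(8*(x - 6))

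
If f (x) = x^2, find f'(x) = 2*x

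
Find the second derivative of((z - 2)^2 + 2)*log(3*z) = (2*z^2*log(z) + 2*z^2*log(3) + 3*z^2 - 4*z - 6)/z^2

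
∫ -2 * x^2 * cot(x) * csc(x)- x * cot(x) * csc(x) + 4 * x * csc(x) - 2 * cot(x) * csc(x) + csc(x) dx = (2*x^2 + x + 2)*csc(x) + C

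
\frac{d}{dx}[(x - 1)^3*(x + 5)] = 4*x^3 + 6*x^2 - 24*x + 14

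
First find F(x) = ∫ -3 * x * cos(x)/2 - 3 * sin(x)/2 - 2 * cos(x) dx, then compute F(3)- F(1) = -13*sin(3)/2 + 7*sin(1)/2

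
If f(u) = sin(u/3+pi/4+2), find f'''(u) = -cos(u/3 + pi/4 + 2)/27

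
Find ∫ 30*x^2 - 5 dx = 10*x^3 - 5*x + C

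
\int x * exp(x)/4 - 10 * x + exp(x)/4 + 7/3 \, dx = x*(-60*x + 3*exp(x) + 28)/12 + C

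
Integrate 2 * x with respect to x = x^2 + C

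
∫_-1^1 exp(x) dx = E - exp(-1)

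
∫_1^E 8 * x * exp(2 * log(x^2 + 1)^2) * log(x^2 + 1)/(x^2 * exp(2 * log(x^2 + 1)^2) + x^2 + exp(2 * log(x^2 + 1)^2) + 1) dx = -log(1 + exp(2*log(2)^2)) + log(1 + exp(2*log(1 + exp(2))^2))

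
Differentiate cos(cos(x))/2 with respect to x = sin(x)*sin(cos(x))/2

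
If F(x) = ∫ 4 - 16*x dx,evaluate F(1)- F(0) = -4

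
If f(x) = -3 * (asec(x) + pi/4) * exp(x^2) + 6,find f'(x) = (-12*x^3*sqrt(1 - 1/x^2)*exp(x^2)*asec(x) - 3*pi*x^3*sqrt(1 - 1/x^2)*exp(x^2) - 6*exp(x^2))/(2*x^2*sqrt(1 - 1/x^2))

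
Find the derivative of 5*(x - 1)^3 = 15*x^2 - 30*x + 15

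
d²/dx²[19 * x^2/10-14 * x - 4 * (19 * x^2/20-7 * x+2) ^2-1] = -1083*x^2/25 + 1596*x/5 - 2093/5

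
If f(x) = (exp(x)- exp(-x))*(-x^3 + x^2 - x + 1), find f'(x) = (-x^3*exp(2*x) - x^3 - 2*x^2*exp(2*x) + 4*x^2 + x*exp(2*x) - 3*x + 2)*exp(-x)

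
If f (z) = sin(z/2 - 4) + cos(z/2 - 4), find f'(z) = sqrt(2)*cos(z/2 - 4 + pi/4)/2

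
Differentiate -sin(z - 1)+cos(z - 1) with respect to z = -sin(z - 1) - cos(z - 1)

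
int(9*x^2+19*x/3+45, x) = 3*x^3 + 19*x^2/6 + 45*x + C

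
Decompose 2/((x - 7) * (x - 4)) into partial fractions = -2/(3*(x - 4)) + 2/(3*(x - 7))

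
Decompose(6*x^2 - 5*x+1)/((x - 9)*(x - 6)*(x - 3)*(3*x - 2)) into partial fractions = -9/(2800*(3*x - 2)) + 20/(63*(x - 3)) - 187/(144*(x - 6)) + 221/(225*(x - 9))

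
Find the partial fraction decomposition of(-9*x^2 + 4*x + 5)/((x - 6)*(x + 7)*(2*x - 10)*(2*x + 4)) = 29/(195*(x + 7)) - 39/(1120*(x + 2)) + 25/(42*(x - 5)) - 295/(416*(x - 6))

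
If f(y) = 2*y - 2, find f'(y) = 2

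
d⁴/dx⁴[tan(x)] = 24*tan(x)^5 + 40*tan(x)^3 + 16*tan(x)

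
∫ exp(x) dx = exp(x) + C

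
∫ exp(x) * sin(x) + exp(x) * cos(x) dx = exp(x)*sin(x) + C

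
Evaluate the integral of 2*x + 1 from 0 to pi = pi + pi^2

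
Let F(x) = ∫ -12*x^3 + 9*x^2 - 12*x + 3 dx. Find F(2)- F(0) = -42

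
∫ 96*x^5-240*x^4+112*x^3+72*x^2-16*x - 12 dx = 16*x^6 - 48*x^5 + 28*x^4 + 24*x^3 - 8*x^2 - 12*x + C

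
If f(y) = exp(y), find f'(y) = exp(y)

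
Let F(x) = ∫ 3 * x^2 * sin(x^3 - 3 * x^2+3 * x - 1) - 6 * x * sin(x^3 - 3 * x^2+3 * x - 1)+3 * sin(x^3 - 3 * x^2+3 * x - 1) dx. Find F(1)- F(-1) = -1 + cos(8)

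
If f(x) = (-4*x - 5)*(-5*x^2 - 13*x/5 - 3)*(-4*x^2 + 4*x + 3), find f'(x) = -400*x^4 - 1232*x^3/5 + 1524*x^2/5 + 1462*x/5 + 135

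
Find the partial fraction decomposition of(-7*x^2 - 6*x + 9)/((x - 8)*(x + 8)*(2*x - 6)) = -391/(352*(x + 8)) + 36/(55*(x - 3)) - 487/(160*(x - 8))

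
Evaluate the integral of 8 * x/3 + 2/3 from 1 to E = -2 + 2*E/3 + 4*exp(2)/3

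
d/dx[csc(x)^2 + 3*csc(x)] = -(3 + 2/sin(x))*cos(x)/sin(x)^2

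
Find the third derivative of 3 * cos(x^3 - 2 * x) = 81*x^6*sin(x^3 - 2*x) - 162*x^4*sin(x^3 - 2*x) - 162*x^3*cos(x^3 - 2*x) + 108*x^2*sin(x^3 - 2*x) + 108*x*cos(x^3 - 2*x) - 42*sin(x^3 - 2*x)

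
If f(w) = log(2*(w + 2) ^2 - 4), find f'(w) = (2*w + 4)/(w^2 + 4*w + 2)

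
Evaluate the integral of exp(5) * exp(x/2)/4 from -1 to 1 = -exp(9/2)/2 + exp(11/2)/2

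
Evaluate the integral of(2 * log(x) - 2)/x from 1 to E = -1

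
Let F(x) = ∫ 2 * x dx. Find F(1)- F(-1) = 0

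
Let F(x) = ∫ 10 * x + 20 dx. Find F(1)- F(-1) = 40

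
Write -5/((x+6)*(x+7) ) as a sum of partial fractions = 5/(x + 7) - 5/(x + 6)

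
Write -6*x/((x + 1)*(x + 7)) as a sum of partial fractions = -7/(x + 7) + 1/(x + 1)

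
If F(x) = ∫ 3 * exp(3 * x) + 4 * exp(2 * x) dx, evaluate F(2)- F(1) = -(2 + E)*exp(2) + (2 + exp(2))*exp(4)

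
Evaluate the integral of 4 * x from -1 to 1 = 0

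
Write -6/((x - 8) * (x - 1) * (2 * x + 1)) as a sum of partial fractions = -8/(17*(2*x + 1)) + 2/(7*(x - 1)) - 6/(119*(x - 8))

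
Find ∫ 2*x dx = x^2 + C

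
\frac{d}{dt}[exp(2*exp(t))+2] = 2*exp(t + 2*exp(t))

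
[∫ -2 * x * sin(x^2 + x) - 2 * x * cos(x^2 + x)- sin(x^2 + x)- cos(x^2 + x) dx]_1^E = sqrt(2)*(cos(pi/4 + E + exp(2)) - cos(pi/4 + 2))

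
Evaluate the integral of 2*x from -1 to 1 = 0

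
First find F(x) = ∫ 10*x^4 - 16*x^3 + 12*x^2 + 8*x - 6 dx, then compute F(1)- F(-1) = 0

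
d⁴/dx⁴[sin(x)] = sin(x)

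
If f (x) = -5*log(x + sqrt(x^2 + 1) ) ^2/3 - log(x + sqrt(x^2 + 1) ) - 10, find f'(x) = (-10*x*log(x + sqrt(x^2 + 1)) - 3*x - 10*sqrt(x^2 + 1)*log(x + sqrt(x^2 + 1)) - 3*sqrt(x^2 + 1))/(3*x^2 + 3*x*sqrt(x^2 + 1) + 3)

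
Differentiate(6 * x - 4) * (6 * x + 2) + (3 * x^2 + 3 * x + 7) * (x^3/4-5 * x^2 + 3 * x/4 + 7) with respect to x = 15*x^4/4 - 57*x^3 - 33*x^2 + 97*x/2 + 57/4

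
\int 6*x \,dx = 3*x^2 + C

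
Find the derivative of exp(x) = exp(x)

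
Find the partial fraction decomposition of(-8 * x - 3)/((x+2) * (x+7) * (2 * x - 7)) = -124/(231*(2*x - 7)) + 53/(105*(x + 7)) - 13/(55*(x + 2))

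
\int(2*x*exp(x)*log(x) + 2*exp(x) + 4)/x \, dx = 2*(exp(x) + 2)*log(x) + C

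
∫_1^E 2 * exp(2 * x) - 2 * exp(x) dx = -(-1 + E)^2 + (-1 + exp(E))^2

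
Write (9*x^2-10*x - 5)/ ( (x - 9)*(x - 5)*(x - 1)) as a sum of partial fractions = -3/(16*(x - 1)) - 85/(8*(x - 5)) + 317/(16*(x - 9))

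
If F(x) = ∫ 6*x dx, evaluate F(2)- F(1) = 9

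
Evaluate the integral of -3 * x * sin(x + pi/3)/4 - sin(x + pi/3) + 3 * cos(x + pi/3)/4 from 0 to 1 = 7*cos(1 + pi/3)/4 - 1/2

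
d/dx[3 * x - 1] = 3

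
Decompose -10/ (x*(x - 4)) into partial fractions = -5/(2*(x - 4)) + 5/(2*x)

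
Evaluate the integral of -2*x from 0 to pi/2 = -pi^2/4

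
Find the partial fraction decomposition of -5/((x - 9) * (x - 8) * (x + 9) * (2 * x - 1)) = -8/(969*(2*x - 1)) + 5/(5814*(x + 9)) + 1/(51*(x - 8)) - 5/(306*(x - 9))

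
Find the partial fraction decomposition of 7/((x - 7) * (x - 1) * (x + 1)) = 7/(16*(x + 1)) - 7/(12*(x - 1)) + 7/(48*(x - 7))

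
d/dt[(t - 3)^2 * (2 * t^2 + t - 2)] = 8*t^3 - 33*t^2 + 20*t + 21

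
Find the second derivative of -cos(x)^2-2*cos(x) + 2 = 2*cos(x) + 2*cos(2*x)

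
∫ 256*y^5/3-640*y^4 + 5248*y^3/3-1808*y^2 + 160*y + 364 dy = 128*y^6/9 - 128*y^5 + 1312*y^4/3 - 1808*y^3/3 + 80*y^2 + 364*y + C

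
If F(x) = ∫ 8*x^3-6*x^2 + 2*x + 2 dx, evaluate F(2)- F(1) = 21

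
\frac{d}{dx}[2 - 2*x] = -2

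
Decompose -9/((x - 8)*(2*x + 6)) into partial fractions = 9/(22*(x + 3)) - 9/(22*(x - 8))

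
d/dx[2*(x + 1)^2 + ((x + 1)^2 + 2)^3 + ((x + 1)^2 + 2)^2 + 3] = 6*x^5 + 30*x^4 + 88*x^3 + 144*x^2 + 150*x + 70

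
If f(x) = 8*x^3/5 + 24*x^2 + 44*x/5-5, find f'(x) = 24*x^2/5 + 48*x + 44/5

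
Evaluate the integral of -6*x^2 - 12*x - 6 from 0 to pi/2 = 2 - 2*(1 + pi/2)^3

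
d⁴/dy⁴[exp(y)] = exp(y)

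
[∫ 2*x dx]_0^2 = 4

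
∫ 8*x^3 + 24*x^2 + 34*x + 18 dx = 2*x^4 + 8*x^3 + 17*x^2 + 18*x + C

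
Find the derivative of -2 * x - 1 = -2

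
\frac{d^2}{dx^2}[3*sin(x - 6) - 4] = -3*sin(x - 6)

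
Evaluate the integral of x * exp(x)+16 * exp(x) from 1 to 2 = -16*E + 17*exp(2)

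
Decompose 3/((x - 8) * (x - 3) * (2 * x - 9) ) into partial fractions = -4/(7*(2*x - 9)) + 1/(5*(x - 3)) + 3/(35*(x - 8))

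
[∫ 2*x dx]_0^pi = pi^2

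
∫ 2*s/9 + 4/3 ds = s^2/9 + 4*s/3 + C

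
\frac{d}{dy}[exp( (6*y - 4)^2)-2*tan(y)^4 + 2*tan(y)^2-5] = 72*y*exp(36*y^2 - 48*y + 16) - 48*exp(36*y^2 - 48*y + 16) - 8*tan(y)^5 - 4*tan(y)^3 + 4*tan(y)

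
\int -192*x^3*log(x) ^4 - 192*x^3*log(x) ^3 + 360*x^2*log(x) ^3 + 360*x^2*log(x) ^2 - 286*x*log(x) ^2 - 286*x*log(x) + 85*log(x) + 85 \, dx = x*(-48*x^3*log(x)^3 + 120*x^2*log(x)^2 - 143*x*log(x) + 85)*log(x) + C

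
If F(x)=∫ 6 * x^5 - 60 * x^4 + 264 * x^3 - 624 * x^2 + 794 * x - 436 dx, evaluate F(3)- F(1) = 0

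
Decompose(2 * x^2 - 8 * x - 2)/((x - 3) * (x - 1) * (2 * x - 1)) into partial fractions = -22/(5*(2*x - 1)) + 4/(x - 1) - 4/(5*(x - 3))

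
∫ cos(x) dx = sin(x) + C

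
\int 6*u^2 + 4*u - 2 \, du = 2*u^3 + 2*u^2 - 2*u + C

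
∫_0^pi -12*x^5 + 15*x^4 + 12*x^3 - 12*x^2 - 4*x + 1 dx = (-pi^2 - 2*pi - 1 + 2*pi^3)*(-pi^3 - 1 + pi + pi^2) - 1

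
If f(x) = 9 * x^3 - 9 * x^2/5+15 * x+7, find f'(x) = 27*x^2 - 18*x/5 + 15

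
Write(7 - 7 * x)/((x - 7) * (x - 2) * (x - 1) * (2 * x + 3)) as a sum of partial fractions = -4/(17*(2*x + 3)) + 1/(5*(x - 2)) - 7/(85*(x - 7))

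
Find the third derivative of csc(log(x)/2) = (6 - 7*cos(log(x)/2)/sin(log(x)/2) - 12/sin(log(x)/2)^2 - 6*cos(log(x)/2)/sin(log(x)/2)^3)/(8*x^3*sin(log(x)/2))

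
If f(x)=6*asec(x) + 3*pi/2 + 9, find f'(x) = 6/(x^2*sqrt(1 - 1/x^2))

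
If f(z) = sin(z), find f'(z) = cos(z)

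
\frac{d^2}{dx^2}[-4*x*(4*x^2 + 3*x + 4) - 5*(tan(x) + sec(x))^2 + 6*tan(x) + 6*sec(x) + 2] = -96*x - 30*tan(x)^4 - 60*tan(x)^3*sec(x) + 12*tan(x)^3 - 30*tan(x)^2*sec(x)^2 + 12*tan(x)^2*sec(x) - 40*tan(x)^2 - 50*tan(x)*sec(x) + 12*tan(x) - 10*sec(x)^2 + 6*sec(x) - 34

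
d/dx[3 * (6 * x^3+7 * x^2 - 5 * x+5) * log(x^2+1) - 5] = (54*x^4*log(x^2 + 1) + 36*x^4 + 42*x^3*log(x^2 + 1) + 42*x^3 + 39*x^2*log(x^2 + 1) - 30*x^2 + 42*x*log(x^2 + 1) + 30*x - 15*log(x^2 + 1))/(x^2 + 1)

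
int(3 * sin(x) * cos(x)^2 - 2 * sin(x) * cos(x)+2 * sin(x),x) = (sin(x)^2 + cos(x) - 3)*cos(x) + C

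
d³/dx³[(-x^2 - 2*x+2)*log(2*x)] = (-2*x^2 + 2*x + 4)/x^3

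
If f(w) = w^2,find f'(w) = 2*w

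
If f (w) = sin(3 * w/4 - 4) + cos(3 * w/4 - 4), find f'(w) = 3*sqrt(2)*cos(3*w/4 - 4 + pi/4)/4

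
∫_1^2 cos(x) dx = -sin(1) + sin(2)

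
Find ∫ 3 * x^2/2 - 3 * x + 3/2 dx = x^3/2 - 3*x^2/2 + 3*x/2 + C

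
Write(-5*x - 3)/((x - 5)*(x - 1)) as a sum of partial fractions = 2/(x - 1) - 7/(x - 5)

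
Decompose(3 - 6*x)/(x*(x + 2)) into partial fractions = -15/(2*(x + 2)) + 3/(2*x)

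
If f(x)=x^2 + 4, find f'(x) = 2*x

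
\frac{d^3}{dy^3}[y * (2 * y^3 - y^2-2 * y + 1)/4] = 12*y - 3/2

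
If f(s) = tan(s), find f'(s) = cos(s)^(-2)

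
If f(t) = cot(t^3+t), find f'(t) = -(3*t^2 + 1)/sin(t*(t^2 + 1))^2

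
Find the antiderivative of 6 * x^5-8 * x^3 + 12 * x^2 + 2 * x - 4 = x^6 - 2*x^4 + 4*x^3 + x^2 - 4*x + C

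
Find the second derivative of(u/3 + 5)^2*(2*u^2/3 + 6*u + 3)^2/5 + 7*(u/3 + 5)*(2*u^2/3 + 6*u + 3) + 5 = 8*u^4/27 + 256*u^3/27 + 304*u^2/3 + 6212*u/15 + 7846/15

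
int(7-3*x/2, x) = -3*x^2/4 + 7*x + C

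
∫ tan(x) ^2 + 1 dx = tan(x) + C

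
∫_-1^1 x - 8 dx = -16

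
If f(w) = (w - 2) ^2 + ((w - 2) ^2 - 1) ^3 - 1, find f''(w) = 30*w^4 - 240*w^3 + 684*w^2 - 816*w + 344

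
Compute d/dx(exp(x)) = exp(x)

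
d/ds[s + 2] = 1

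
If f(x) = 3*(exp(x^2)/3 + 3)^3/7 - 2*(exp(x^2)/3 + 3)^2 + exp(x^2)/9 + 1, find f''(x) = 4*x^2*exp(3*x^2)/7 + 208*x^2*exp(2*x^2)/63 - 8*x^2*exp(x^2)/63 + 2*exp(3*x^2)/21 + 52*exp(2*x^2)/63 - 4*exp(x^2)/63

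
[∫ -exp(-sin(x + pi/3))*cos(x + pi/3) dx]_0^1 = -exp(-sqrt(3)/2) + exp(-sin(1 + pi/3))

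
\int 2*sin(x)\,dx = -2*cos(x) + C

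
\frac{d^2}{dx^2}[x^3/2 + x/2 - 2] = 3*x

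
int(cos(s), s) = sin(s) + C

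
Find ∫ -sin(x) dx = cos(x) + C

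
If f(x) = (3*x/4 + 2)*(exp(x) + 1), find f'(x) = 3*x*exp(x)/4 + 11*exp(x)/4 + 3/4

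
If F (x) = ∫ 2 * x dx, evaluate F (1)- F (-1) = 0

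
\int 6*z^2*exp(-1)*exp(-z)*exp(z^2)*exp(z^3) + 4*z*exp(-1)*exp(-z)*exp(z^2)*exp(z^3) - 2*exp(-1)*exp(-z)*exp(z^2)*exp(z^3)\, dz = 2*exp(z^3 + z^2 - z - 1) + C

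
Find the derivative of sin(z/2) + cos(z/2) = -sin(z/2)/2 + cos(z/2)/2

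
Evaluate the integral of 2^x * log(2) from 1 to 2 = 2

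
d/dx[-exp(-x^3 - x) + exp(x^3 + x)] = (3*x^2*exp(2*x^3 + 2*x) + 3*x^2 + exp(2*x^3 + 2*x) + 1)*exp(-x^3 - x)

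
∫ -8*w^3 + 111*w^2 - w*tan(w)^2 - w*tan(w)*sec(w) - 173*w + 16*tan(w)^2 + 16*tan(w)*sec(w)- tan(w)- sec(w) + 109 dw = (16 - w)*(2*w^3 - 5*w^2 + 6*w + tan(w) + sec(w) + 3) + C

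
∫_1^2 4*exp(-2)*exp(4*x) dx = -exp(2) + exp(6)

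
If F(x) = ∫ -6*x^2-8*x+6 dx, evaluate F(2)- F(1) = -20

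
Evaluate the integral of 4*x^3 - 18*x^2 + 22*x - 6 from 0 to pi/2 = -1 + (-pi^2/4 - 1 + 3*pi/2)^2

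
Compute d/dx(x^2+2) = 2*x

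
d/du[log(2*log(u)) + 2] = 1/(u*log(u))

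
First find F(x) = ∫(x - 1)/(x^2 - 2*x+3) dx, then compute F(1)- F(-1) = -log(6)/2 + log(2)/2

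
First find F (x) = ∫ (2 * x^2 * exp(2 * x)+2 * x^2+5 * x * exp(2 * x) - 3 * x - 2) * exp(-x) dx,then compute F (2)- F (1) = -2*E - 9*exp(-2) + 2*exp(-1) + 9*exp(2)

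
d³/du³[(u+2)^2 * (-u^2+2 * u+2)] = -24*u - 12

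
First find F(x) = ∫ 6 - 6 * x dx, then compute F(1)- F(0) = 3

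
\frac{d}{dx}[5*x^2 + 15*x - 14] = 10*x + 15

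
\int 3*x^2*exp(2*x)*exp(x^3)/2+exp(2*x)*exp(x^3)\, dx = exp(x*(x^2 + 2))/2 + C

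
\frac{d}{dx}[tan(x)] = cos(x)^(-2)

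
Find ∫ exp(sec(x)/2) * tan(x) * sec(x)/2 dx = exp(sec(x)/2) + C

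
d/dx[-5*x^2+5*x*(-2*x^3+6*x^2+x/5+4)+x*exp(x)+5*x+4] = -40*x^3 + 90*x^2 + x*exp(x) - 8*x + exp(x) + 25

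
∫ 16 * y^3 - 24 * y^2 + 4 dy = 4*y^4 - 8*y^3 + 4*y + C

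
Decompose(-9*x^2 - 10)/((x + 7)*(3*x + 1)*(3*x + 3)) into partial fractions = -33/(40*(3*x + 1)) - 451/(360*(x + 7)) + 19/(36*(x + 1))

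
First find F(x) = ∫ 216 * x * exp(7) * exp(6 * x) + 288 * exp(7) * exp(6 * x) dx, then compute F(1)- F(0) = -42*exp(7) + 78*exp(13)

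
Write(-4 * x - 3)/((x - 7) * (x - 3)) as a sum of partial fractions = 15/(4*(x - 3)) - 31/(4*(x - 7))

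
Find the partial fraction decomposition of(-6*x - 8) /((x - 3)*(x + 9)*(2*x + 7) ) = -4/(11*(2*x + 7)) + 23/(66*(x + 9)) - 1/(6*(x - 3))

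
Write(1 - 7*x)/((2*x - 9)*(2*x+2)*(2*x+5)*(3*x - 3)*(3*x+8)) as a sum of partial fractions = 531/(4730*(3*x + 8)) - 37/(441*(2*x + 5)) - 61/(69531*(2*x - 9)) + 2/(495*(x + 1)) + 1/(1078*(x - 1))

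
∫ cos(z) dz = sin(z) + C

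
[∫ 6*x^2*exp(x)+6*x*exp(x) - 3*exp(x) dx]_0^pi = -3 + 3*(-2*pi + 1 + 2*pi^2)*exp(pi)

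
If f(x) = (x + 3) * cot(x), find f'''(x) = -6*x*cot(x)^4 - 8*x*cot(x)^2 - 2*x - 18*cot(x)^4 + 6*cot(x)^3 - 24*cot(x)^2 + 6*cot(x) - 6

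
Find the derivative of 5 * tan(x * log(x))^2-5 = 10*(log(x) + 1)*sin(x*log(x))/cos(x*log(x))^3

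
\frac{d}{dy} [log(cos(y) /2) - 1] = -tan(y)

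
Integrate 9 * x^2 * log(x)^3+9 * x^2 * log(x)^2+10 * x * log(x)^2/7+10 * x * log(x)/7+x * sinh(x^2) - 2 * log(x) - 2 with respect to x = 3*x^3*log(x)^3 + 5*x^2*log(x)^2/7 - 2*x*log(x) + cosh(x^2)/2 + C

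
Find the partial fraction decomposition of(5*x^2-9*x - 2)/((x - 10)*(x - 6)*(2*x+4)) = 3/(16*(x + 2)) - 31/(16*(x - 6)) + 17/(4*(x - 10))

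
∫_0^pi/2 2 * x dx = pi^2/4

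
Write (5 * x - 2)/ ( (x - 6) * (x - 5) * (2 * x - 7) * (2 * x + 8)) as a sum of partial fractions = 62/(225*(2*x - 7)) + 11/(1350*(x + 4)) - 23/(54*(x - 5)) + 7/(25*(x - 6))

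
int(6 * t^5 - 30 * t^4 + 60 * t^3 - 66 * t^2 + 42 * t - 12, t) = t^6 - 6*t^5 + 15*t^4 - 22*t^3 + 21*t^2 - 12*t + C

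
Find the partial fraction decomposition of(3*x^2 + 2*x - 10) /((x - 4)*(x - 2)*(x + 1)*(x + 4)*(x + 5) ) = 55/(252*(x + 5)) - 5/(24*(x + 4)) - 1/(20*(x + 1)) - 1/(42*(x - 2)) + 23/(360*(x - 4))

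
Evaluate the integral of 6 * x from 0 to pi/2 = 3*pi^2/4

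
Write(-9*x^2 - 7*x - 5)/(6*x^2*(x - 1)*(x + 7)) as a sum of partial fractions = 397/(2352*(x + 7)) - 7/(16*(x - 1)) + 79/(294*x) + 5/(42*x^2)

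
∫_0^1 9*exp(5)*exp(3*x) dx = -3*exp(5) + 3*exp(8)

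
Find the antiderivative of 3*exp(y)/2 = 3*exp(y)/2 + C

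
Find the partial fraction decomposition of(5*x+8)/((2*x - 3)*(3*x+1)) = -19/(11*(3*x + 1)) + 31/(11*(2*x - 3))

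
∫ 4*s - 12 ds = 2*s^2 - 12*s + C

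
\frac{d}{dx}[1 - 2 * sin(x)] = -2*cos(x)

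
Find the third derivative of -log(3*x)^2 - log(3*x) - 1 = (-4*log(x) - 4*log(3) + 4)/x^3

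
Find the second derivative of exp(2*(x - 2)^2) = 16*x^2*exp(2*x^2 - 8*x + 8) - 64*x*exp(2*x^2 - 8*x + 8) + 68*exp(2*x^2 - 8*x + 8)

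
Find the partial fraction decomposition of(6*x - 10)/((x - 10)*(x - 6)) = -13/(2*(x - 6)) + 25/(2*(x - 10))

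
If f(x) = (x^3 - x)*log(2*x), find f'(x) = 3*x^2*log(x) + x^2 + 3*x^2*log(2) - log(x) - 1 - log(2)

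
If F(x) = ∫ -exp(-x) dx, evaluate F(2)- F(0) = -1 + exp(-2)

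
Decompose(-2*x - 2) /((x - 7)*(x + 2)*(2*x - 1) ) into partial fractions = 12/(65*(2*x - 1)) + 2/(45*(x + 2)) - 16/(117*(x - 7))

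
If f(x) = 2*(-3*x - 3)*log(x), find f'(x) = (-6*x*log(x) - 6*x - 6)/x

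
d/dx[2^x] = 2^x*log(2)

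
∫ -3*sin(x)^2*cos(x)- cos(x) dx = -sin(x)^3 - sin(x) + C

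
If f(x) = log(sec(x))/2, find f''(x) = 1/(2*cos(x)^2)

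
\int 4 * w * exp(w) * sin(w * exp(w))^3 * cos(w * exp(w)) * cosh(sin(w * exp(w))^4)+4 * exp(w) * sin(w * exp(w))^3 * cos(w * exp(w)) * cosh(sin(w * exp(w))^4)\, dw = sinh(sin(w*exp(w))^4) + C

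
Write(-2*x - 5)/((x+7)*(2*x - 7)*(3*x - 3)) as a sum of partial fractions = -16/(105*(2*x - 7)) + 1/(56*(x + 7)) + 7/(120*(x - 1))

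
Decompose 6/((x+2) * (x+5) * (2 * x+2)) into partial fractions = 1/(4*(x + 5)) - 1/(x + 2) + 3/(4*(x + 1))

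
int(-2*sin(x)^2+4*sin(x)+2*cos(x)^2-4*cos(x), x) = (sqrt(2)*sin(x + pi/4) - 2)^2 + C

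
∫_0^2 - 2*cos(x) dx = -2*sin(2)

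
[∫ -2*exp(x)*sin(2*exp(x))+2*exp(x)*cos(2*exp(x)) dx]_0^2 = sqrt(2)*(-sin(pi/4 + 2) + cos(-2*exp(2) + pi/4))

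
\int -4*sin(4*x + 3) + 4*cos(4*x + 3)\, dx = sin(4*x + 3) + cos(4*x + 3) + C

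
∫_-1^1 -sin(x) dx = 0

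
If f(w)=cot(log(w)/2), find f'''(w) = -(5 + 6/tan(log(w)/2) + 8/tan(log(w)/2)^2 + 6/tan(log(w)/2)^3 + 3/tan(log(w)/2)^4)/(4*w^3)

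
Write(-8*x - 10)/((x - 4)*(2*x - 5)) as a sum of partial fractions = 20/(2*x - 5) - 14/(x - 4)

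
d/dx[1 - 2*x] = -2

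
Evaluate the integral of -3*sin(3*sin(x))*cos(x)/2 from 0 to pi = 0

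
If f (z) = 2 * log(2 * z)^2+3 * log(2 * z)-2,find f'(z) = (4*log(z) + 4*log(2) + 3)/z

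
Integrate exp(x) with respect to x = exp(x) + C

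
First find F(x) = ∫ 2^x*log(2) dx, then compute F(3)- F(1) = 6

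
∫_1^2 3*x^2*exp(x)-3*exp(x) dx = 3*exp(2)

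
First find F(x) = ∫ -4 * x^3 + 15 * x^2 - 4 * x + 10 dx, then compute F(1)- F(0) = 12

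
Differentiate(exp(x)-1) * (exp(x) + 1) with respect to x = 2*exp(2*x)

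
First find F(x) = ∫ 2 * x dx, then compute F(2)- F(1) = 3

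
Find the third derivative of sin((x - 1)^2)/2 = -4*x^3*cos(x^2 - 2*x + 1) + 12*x^2*cos(x^2 - 2*x + 1) - 6*x*sin(x^2 - 2*x + 1) - 12*x*cos(x^2 - 2*x + 1) + 6*sin(x^2 - 2*x + 1) + 4*cos(x^2 - 2*x + 1)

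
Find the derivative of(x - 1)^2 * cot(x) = -x^2/sin(x)^2 + 2*x/tan(x) + 2*x/sin(x)^2 - 2/tan(x) - 1/sin(x)^2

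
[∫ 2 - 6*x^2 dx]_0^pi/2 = pi - pi^3/4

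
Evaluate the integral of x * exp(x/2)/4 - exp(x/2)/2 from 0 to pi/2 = (-2 + pi/4)*exp(pi/4) + 2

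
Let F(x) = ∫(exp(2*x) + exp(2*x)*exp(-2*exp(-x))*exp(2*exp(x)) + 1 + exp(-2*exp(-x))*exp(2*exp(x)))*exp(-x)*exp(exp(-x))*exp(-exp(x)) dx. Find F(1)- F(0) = -exp(-E + exp(-1)) + exp(E - exp(-1))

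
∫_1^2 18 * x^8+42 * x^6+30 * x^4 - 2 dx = 1968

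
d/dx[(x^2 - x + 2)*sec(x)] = (x^2*sin(x)/cos(x) - x*sin(x)/cos(x) + 2*x + 2*sin(x)/cos(x) - 1)/cos(x)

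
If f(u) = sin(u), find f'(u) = cos(u)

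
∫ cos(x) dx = sin(x) + C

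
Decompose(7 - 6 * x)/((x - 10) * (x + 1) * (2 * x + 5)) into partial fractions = 88/(75*(2*x + 5)) - 13/(33*(x + 1)) - 53/(275*(x - 10))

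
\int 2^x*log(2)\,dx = 2^x + C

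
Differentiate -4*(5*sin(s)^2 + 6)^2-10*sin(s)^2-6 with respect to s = -350*sin(2*s) + 50*sin(4*s)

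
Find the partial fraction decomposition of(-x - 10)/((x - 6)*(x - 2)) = 3/(x - 2) - 4/(x - 6)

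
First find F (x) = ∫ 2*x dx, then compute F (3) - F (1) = 8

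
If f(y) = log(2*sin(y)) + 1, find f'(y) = 1/tan(y)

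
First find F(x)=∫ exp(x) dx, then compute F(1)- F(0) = -1 + E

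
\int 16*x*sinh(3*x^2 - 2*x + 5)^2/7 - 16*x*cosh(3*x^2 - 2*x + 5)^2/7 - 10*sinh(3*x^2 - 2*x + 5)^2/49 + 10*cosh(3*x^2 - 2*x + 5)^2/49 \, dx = -8*x^2/7 + 10*x/49 + C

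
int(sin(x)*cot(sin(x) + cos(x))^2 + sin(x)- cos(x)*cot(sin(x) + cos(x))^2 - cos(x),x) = cot(sin(x) + cos(x)) + C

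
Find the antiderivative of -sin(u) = cos(u) + C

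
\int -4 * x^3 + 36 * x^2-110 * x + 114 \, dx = -x^4 + 12*x^3 - 55*x^2 + 114*x + C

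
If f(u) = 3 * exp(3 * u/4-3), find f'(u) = 9*exp(3*u/4 - 3)/4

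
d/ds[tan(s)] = cos(s)^(-2)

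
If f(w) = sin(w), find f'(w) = cos(w)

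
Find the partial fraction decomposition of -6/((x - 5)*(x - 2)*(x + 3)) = -3/(20*(x + 3)) + 2/(5*(x - 2)) - 1/(4*(x - 5))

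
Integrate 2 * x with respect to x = x^2 + C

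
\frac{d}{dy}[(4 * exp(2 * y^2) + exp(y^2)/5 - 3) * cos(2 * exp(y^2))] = 2*y*(-8*exp(2*y^2)*sin(2*exp(y^2)) - 2*exp(y^2)*sin(2*exp(y^2))/5 + 8*exp(y^2)*cos(2*exp(y^2)) + 6*sin(2*exp(y^2)) + cos(2*exp(y^2))/5)*exp(y^2)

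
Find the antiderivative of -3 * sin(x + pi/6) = 3*cos(x + pi/6) + C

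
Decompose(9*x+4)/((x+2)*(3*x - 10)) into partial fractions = 51/(8*(3*x - 10)) + 7/(8*(x + 2))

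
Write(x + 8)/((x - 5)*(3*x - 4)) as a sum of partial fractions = -28/(11*(3*x - 4)) + 13/(11*(x - 5))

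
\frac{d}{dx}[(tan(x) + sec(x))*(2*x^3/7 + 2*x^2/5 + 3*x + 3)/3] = (4*x^3*sin(x)/21 + 4*x^3/21 + 4*x^2*sin(x)/15 + 2*x^2*sin(2*x)/7 + 4*x^2*cos(x)/7 + 4*x^2/15 + 2*x*sin(x) + 4*x*sin(2*x)/15 + 8*x*cos(x)/15 + 2*x + 2*sin(x) + sin(2*x) + 2*cos(x) + 2)/(cos(2*x) + 1)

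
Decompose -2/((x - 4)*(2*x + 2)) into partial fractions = 1/(5*(x + 1)) - 1/(5*(x - 4))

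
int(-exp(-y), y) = exp(-y) + C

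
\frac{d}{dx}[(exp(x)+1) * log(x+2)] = (x*exp(x)*log(x + 2) + 2*exp(x)*log(x + 2) + exp(x) + 1)/(x + 2)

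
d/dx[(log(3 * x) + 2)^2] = (2*log(x) + 2*log(3) + 4)/x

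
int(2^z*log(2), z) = 2^z + C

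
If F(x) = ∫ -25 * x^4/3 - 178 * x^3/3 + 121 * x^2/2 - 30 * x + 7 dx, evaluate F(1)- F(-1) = 51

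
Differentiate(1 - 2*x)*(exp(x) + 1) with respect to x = -2*x*exp(x) - exp(x) - 2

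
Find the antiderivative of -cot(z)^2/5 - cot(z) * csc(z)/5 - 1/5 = cot(z)/5 + csc(z)/5 + C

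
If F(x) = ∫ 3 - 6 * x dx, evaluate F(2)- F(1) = -6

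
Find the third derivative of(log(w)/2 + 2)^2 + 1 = (2*log(w) + 5)/(2*w^3)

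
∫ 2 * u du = u^2 + C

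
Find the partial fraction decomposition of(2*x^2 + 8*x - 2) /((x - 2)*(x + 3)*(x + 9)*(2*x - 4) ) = -2/(33*(x + 9)) - 2/(75*(x + 3)) + 24/(275*(x - 2)) + 1/(5*(x - 2)^2)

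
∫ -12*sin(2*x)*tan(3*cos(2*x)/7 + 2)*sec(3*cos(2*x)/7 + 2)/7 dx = 2*sec(3*cos(2*x)/7 + 2) + C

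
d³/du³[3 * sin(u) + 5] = -3*cos(u)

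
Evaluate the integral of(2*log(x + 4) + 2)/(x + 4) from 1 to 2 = -(1 + log(5))^2 + (1 + log(6))^2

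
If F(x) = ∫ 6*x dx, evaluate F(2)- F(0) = 12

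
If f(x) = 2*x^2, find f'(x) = 4*x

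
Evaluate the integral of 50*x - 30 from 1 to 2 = 45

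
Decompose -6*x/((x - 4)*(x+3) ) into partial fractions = -18/(7*(x + 3)) - 24/(7*(x - 4))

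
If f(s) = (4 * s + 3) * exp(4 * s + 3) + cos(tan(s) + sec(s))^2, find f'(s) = 16*s*exp(4*s + 3) + 16*exp(4*s + 3) - sin(2*tan(s) + 2/cos(s))*tan(s)^2 - sin(2*tan(s) + 2/cos(s)) - (cos(-s + 2*tan(s) + 2/cos(s)) - cos(s + 2*tan(s) + 2/cos(s)))/(cos(2*s) + 1)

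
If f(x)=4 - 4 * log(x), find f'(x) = -4/x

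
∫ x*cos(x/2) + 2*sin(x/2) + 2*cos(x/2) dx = (2*x + 4)*sin(x/2) + C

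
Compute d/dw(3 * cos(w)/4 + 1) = -3*sin(w)/4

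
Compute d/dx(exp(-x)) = -exp(-x)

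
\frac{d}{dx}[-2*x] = -2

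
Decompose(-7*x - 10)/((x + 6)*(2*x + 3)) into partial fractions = 1/(9*(2*x + 3)) - 32/(9*(x + 6))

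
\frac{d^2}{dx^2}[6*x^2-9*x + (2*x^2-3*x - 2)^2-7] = 48*x^2 - 72*x + 14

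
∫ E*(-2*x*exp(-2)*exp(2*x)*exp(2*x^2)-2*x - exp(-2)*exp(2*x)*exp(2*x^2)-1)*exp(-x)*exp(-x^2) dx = -2*sinh(x^2 + x - 1) + C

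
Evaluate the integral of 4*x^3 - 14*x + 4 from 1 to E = -18 + (2 + E)^2*((-2 + E)^2 + 1)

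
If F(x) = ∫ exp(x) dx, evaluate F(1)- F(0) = -1 + E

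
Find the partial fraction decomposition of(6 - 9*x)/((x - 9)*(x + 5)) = -51/(14*(x + 5)) - 75/(14*(x - 9))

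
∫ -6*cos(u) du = -6*sin(u) + C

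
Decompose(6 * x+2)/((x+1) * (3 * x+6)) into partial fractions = 10/(3*(x + 2)) - 4/(3*(x + 1))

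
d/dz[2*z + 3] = 2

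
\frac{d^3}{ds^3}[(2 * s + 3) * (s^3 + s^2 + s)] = 48*s + 30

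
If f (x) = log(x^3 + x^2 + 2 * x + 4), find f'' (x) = (-3*x^4 - 4*x^3 - 2*x^2 + 20*x + 4)/(x^6 + 2*x^5 + 5*x^4 + 12*x^3 + 12*x^2 + 16*x + 16)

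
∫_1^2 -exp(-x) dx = -exp(-1) + exp(-2)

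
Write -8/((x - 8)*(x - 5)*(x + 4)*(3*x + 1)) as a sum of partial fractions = -27/(550*(3*x + 1)) + 2/(297*(x + 4)) + 1/(54*(x - 5)) - 2/(225*(x - 8))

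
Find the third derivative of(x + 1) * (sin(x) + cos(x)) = x*sin(x) - x*cos(x) - 2*sin(x) - 4*cos(x)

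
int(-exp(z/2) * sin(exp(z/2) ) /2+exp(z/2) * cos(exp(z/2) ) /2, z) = sqrt(2)*sin(exp(z/2) + pi/4) + C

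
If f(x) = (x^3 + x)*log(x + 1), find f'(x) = (3*x^3*log(x + 1) + x^3 + 3*x^2*log(x + 1) + x*log(x + 1) + x + log(x + 1))/(x + 1)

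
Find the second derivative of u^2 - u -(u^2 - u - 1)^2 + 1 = -12*u^2 + 12*u + 4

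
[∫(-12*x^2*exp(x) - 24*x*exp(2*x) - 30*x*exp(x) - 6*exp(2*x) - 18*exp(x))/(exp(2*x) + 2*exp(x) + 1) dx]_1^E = -3*(4 + 2*E + 4*exp(2))*exp(E)/(1 + exp(E)) + 30*E/(1 + E)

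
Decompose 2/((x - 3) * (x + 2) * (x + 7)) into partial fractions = 1/(25*(x + 7)) - 2/(25*(x + 2)) + 1/(25*(x - 3))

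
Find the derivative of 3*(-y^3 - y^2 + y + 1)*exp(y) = -3*y^3*exp(y) - 12*y^2*exp(y) - 3*y*exp(y) + 6*exp(y)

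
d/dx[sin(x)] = cos(x)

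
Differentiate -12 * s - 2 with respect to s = -12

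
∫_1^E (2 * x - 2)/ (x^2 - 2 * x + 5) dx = -log(4) + log((-1 + E)^2 + 4)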